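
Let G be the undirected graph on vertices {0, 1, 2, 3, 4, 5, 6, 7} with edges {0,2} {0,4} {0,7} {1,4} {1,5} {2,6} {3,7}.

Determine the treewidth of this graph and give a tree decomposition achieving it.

Treewidth 1.
Bags: B1 = {2, 6}  B2 = {0, 2}  B3 = {0, 7}  B4 = {3, 7}  B5 = {0, 4}  B6 = {1, 4}  B7 = {1, 5}
Tree: B1–B2, B2–B3, B3–B4, B2–B5, B5–B6, B6–B7

Every bag has size at most 2, so the width is 2 − 1 = 1 and tw(G) ≤ 1. Any graph with an edge has treewidth ≥ 1, and G has the edge 2–6. The upper and lower bounds meet at 1, so that is the treewidth.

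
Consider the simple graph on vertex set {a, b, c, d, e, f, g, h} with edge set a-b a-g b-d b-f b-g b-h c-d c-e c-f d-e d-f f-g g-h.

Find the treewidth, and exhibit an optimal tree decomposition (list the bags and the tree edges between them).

Treewidth 2.
One optimal decomposition is:
Bags: B1 = {a, b, g}  B2 = {b, f, g}  B3 = {b, d, f}  B4 = {b, g, h}  B5 = {c, d, f}  B6 = {c, d, e}
Tree: B1–B2, B2–B3, B2–B4, B3–B5, B5–B6

Every bag has size at most 3, so the width is 3 − 1 = 2 and tw(G) ≤ 2. For the lower bound, the 3 vertices {c, d, e} are pairwise adjacent, and any tree decomposition puts a clique entirely inside one bag — forcing width ≥ 2. Combining the bounds, tw(G) = 2.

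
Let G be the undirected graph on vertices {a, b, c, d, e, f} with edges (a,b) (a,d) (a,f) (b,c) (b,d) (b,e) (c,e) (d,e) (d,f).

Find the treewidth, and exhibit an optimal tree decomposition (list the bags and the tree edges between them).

The largest bag has 3 vertices, giving width 2; this decomposition certifies tw(G) ≤ 2. Conversely, {b, d, e} is a clique of size 3, and the vertices of any clique must share a bag in every tree decomposition; so some bag has ≥ 3 vertices and tw(G) ≥ 2. The upper and lower bounds meet at 2, so that is the treewidth.

Treewidth 2.
Bags: B1 = {a, b, d}  B2 = {b, d, e}  B3 = {b, c, e}  B4 = {a, d, f}
Tree: B1–B2, B2–B3, B1–B4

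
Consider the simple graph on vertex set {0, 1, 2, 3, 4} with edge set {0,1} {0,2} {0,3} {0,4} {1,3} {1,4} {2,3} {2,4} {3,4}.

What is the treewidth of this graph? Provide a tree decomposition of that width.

Treewidth 3.
One optimal decomposition is:
Bags: B1 = {0, 1, 3, 4}  B2 = {0, 2, 3, 4}
Tree: B1–B2

Every bag has size at most 4, so the width is 4 − 1 = 3 and tw(G) ≤ 3. On the other hand G contains the 4-clique {0, 1, 3, 4}. A clique must lie in a single bag of any decomposition, so no decomposition can have width below 3. Therefore the treewidth is 3.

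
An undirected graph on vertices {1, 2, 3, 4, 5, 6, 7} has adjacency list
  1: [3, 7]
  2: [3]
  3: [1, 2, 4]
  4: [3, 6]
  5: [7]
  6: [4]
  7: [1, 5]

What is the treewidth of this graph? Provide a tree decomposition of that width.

Each bag holds 2 vertices, so the decomposition has width 1, which upper-bounds the treewidth. G has an edge, so its treewidth is at least 1. Therefore the treewidth is 1.

Treewidth 1.
Bags: B1 = {1, 3}  B2 = {2, 3}  B3 = {1, 7}  B4 = {3, 4}  B5 = {4, 6}  B6 = {5, 7}
Tree: B1–B2, B1–B3, B1–B4, B4–B5, B3–B6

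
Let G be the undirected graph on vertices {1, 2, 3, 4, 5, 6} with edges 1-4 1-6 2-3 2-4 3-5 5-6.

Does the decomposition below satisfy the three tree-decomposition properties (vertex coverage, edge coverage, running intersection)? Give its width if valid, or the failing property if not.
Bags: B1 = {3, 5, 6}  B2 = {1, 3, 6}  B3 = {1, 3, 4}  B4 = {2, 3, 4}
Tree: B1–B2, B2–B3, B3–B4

Yes; width 2.

Checking the three conditions: (i) the bags cover all of {1, 2, 3, 4, 5, 6}; (ii) for each edge, some bag contains both endpoints; (iii) the bags containing any fixed vertex form a subtree. All hold, so the decomposition is valid with width 3 − 1 = 2.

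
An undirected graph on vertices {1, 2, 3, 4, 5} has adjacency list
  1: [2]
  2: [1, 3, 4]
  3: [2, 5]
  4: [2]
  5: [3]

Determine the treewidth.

A width-1 tree decomposition is:
Bags: B1 = {2, 4}  B2 = {2, 3}  B3 = {1, 2}  B4 = {3, 5}
Tree: B1–B2, B2–B3, B2–B4
Each bag holds 2 vertices, so the decomposition has width 1, which upper-bounds the treewidth. Any graph with an edge has treewidth ≥ 1, and G has the edge 2–4. Hence tw(G) = 1 exactly.

1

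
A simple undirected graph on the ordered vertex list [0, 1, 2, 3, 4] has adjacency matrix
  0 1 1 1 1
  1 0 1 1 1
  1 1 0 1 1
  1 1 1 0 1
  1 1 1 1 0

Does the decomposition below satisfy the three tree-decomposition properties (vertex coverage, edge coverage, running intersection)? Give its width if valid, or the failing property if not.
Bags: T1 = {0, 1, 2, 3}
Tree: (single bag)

No — vertex 4 appears in no bag.

A tree decomposition must satisfy three properties: every vertex lies in some bag; for every edge, both endpoints lie together in some bag; and for every vertex, the bags containing it form a connected subtree. Here vertex 4 appears in no bag, so the decomposition is invalid.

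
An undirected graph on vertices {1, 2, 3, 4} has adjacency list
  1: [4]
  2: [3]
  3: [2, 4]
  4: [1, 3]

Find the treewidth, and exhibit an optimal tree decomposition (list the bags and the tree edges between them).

Each bag holds 2 vertices, so the decomposition has width 1, which upper-bounds the treewidth. G has an edge, so its treewidth is at least 1. Hence tw(G) = 1 exactly.

Treewidth 1.
One such decomposition:
Bags: B1 = {3, 4}  B2 = {2, 3}  B3 = {1, 4}
Tree: B1–B2, B1–B3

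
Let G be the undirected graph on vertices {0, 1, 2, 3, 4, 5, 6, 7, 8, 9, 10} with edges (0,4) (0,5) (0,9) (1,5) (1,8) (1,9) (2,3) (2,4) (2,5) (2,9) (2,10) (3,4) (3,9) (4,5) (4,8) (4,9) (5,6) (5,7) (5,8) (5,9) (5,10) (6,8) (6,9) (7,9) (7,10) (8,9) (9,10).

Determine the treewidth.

A width-3 tree decomposition is:
Bags: B1 = {5, 7, 9, 10}  B2 = {2, 5, 9, 10}  B3 = {2, 4, 5, 9}  B4 = {2, 3, 4, 9}  B5 = {0, 4, 5, 9}  B6 = {4, 5, 8, 9}  B7 = {5, 6, 8, 9}  B8 = {1, 5, 8, 9}
Tree: B1–B2, B2–B3, B3–B4, B3–B5, B3–B6, B6–B7, B7–B8
The largest bag has 4 vertices, giving width 3; this decomposition certifies tw(G) ≤ 3. For the lower bound, the 4 vertices {2, 3, 4, 9} are pairwise adjacent, and any tree decomposition puts a clique entirely inside one bag — forcing width ≥ 3. Hence tw(G) = 3 exactly.

3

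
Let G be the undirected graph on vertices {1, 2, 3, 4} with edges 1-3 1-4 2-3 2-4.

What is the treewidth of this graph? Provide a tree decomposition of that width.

Every bag has size at most 3, so the width is 3 − 1 = 2 and tw(G) ≤ 2. Since 3–2–4–1–3 is a cycle in G, G is not acyclic. Forests are exactly the graphs of treewidth ≤ 1, so tw(G) ≥ 2. Hence tw(G) = 2 exactly.

Treewidth 2.
One such decomposition:
Bags: B1 = {2, 3, 4}  B2 = {1, 3, 4}
Tree: B1–B2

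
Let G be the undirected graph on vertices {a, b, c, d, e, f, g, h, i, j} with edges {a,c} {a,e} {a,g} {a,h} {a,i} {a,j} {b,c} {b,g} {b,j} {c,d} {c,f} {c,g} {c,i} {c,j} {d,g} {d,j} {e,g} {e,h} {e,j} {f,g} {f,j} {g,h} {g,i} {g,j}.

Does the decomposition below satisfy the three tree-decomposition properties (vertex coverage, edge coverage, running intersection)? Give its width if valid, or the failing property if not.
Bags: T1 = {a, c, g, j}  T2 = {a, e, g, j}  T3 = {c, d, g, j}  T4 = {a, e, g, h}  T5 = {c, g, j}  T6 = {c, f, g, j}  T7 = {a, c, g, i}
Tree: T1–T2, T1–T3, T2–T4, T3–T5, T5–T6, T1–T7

A tree decomposition must satisfy three properties: every vertex lies in some bag; for every edge, both endpoints lie together in some bag; and for every vertex, the bags containing it form a connected subtree. Here vertex b appears in no bag, so the decomposition is invalid.

No — vertex b appears in no bag.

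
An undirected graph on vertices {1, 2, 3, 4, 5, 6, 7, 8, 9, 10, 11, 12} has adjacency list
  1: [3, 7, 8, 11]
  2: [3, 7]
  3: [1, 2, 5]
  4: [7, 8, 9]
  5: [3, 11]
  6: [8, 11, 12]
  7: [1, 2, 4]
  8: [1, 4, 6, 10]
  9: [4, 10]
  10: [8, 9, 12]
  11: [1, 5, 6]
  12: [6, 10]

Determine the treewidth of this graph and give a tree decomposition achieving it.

Treewidth 3.
One such decomposition:
Bags: B1 = {2, 3, 5, 11}  B2 = {1, 2, 3, 11}  B3 = {1, 2, 7, 11}  B4 = {1, 6, 7, 11}  B5 = {1, 6, 7, 8}  B6 = {4, 6, 7, 8}  B7 = {4, 6, 8, 12}  B8 = {4, 8, 10, 12}  B9 = {4, 9, 10, 12}
Tree: B1–B2, B2–B3, B3–B4, B4–B5, B5–B6, B6–B7, B7–B8, B8–B9

Every bag has size at most 4, so the width is 4 − 1 = 3 and tw(G) ≤ 3. For the lower bound: the 4 vertex sets {2,3,5}, {11}, {1}, {4,6,7,8} are disjoint, each induces a connected subgraph, and every pair is joined by at least one edge of G. Contracting each set to a single vertex therefore yields K_{4} as a minor, and since treewidth is minor-monotone, tw(G) ≥ tw(K_{4}) = 3. Hence tw(G) = 3 exactly.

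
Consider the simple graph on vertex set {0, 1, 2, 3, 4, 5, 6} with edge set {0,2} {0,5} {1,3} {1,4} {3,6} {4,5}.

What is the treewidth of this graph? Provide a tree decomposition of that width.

Treewidth 1.
Bags: B1 = {3, 6}  B2 = {1, 3}  B3 = {1, 4}  B4 = {4, 5}  B5 = {0, 5}  B6 = {0, 2}
Tree: B1–B2, B2–B3, B3–B4, B4–B5, B5–B6

Each bag holds 2 vertices, so the decomposition has width 1, which upper-bounds the treewidth. Any graph with an edge has treewidth ≥ 1, and G has the edge 6–3. Hence tw(G) = 1 exactly.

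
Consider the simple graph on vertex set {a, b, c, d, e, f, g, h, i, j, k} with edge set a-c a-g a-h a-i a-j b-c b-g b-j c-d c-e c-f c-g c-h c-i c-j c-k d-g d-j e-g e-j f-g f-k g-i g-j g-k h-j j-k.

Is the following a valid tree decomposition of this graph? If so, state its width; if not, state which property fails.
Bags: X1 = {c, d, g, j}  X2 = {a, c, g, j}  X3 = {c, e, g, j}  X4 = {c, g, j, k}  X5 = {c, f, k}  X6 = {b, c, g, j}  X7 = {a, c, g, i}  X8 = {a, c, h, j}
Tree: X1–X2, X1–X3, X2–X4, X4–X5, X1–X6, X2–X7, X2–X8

No — edge (g,f) lies in no bag.

A tree decomposition must satisfy three properties: every vertex lies in some bag; for every edge, both endpoints lie together in some bag; and for every vertex, the bags containing it form a connected subtree. Here edge (g,f) lies in no bag, so the decomposition is invalid.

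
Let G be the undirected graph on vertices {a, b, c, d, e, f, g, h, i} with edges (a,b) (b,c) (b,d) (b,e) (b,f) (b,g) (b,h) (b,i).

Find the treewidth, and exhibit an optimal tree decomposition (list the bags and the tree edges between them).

The largest bag has 2 vertices, giving width 1; this decomposition certifies tw(G) ≤ 1. G has an edge, so its treewidth is at least 1. Hence tw(G) = 1 exactly.

Treewidth 1.
One optimal decomposition is:
Bags: B1 = {b, c}  B2 = {b, g}  B3 = {b, i}  B4 = {b, h}  B5 = {b, d}  B6 = {a, b}  B7 = {b, f}  B8 = {b, e}
Tree: B1–B2, B1–B3, B1–B4, B2–B5, B5–B6, B5–B7, B3–B8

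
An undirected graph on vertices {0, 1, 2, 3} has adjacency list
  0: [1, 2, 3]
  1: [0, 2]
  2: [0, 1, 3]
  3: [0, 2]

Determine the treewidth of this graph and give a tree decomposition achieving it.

The largest bag has 3 vertices, giving width 2; this decomposition certifies tw(G) ≤ 2. Conversely, {0, 1, 2} is a clique of size 3, and the vertices of any clique must share a bag in every tree decomposition; so some bag has ≥ 3 vertices and tw(G) ≥ 2. Hence tw(G) = 2 exactly.

Treewidth 2.
One optimal decomposition is:
Bags: B1 = {0, 1, 2}  B2 = {0, 2, 3}
Tree: B1–B2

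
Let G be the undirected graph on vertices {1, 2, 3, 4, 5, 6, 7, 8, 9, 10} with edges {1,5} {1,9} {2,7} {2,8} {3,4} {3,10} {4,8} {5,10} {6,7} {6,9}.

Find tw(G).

A width-2 tree decomposition is:
Bags: B1 = {3, 4, 10}  B2 = {4, 5, 10}  B3 = {1, 4, 5}  B4 = {1, 4, 9}  B5 = {4, 6, 9}  B6 = {4, 6, 7}  B7 = {2, 4, 7}  B8 = {2, 4, 8}
Tree: B1–B2, B2–B3, B3–B4, B4–B5, B5–B6, B6–B7, B7–B8
The largest bag has 3 vertices, giving width 2; this decomposition certifies tw(G) ≤ 2. For the lower bound, G contains the cycle 4–3–10–5–1–9–6–7–2–8–4, so G is not a forest; only forests have treewidth ≤ 1, hence tw(G) ≥ 2. The upper and lower bounds meet at 2, so that is the treewidth.

2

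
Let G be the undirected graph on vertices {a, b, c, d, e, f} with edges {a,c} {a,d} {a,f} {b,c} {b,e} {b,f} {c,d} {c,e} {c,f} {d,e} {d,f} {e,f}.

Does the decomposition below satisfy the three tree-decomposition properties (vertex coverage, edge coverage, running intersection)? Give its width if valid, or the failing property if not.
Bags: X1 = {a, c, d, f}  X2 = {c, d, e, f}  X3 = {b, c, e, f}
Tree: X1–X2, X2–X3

Checking the three conditions: (i) the bags cover all of {a, b, c, d, e, f}; (ii) for each edge, some bag contains both endpoints; (iii) the bags containing any fixed vertex form a subtree. All hold, so the decomposition is valid with width 4 − 1 = 3.

Yes; width 3.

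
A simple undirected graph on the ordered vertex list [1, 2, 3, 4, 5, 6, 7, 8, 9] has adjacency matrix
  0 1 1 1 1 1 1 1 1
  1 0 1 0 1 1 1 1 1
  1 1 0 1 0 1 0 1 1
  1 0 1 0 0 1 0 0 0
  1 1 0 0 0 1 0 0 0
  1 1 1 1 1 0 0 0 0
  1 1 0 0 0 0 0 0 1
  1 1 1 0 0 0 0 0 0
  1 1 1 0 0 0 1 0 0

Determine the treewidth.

3

A width-3 tree decomposition is:
Bags: B1 = {1, 2, 5, 6}  B2 = {1, 2, 3, 6}  B3 = {1, 2, 3, 8}  B4 = {1, 3, 4, 6}  B5 = {1, 2, 3, 9}  B6 = {1, 2, 7, 9}
Tree: B1–B2, B2–B3, B2–B4, B3–B5, B5–B6
Each bag holds 4 vertices, so the decomposition has width 3, which upper-bounds the treewidth. For the lower bound, the 4 vertices {1, 2, 3, 8} are pairwise adjacent, and any tree decomposition puts a clique entirely inside one bag — forcing width ≥ 3. Therefore the treewidth is 3.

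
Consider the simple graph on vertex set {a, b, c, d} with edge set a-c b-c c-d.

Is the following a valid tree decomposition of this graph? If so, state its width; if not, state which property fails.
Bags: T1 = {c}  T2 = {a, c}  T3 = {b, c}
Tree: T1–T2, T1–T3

A tree decomposition must satisfy three properties: every vertex lies in some bag; for every edge, both endpoints lie together in some bag; and for every vertex, the bags containing it form a connected subtree. Here vertex d appears in no bag, so the decomposition is invalid.

No — vertex d appears in no bag.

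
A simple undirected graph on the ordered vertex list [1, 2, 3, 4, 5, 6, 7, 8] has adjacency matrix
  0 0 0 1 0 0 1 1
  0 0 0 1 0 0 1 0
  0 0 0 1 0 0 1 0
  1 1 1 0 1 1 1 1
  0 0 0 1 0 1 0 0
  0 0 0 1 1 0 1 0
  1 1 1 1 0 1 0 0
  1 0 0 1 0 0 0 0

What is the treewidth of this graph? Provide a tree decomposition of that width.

Each bag holds 3 vertices, so the decomposition has width 2, which upper-bounds the treewidth. For the lower bound, the 3 vertices {1, 4, 8} are pairwise adjacent, and any tree decomposition puts a clique entirely inside one bag — forcing width ≥ 2. Hence tw(G) = 2 exactly.

Treewidth 2.
One such decomposition:
Bags: B1 = {2, 4, 7}  B2 = {3, 4, 7}  B3 = {4, 6, 7}  B4 = {1, 4, 7}  B5 = {1, 4, 8}  B6 = {4, 5, 6}
Tree: B1–B2, B1–B3, B2–B4, B4–B5, B3–B6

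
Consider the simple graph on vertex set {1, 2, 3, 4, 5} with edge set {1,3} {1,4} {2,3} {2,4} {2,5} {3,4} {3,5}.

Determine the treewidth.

A width-2 tree decomposition is:
Bags: B1 = {2, 3, 4}  B2 = {1, 3, 4}  B3 = {2, 3, 5}
Tree: B1–B2, B1–B3
Each bag holds 3 vertices, so the decomposition has width 2, which upper-bounds the treewidth. Conversely, {1, 3, 4} is a clique of size 3, and the vertices of any clique must share a bag in every tree decomposition; so some bag has ≥ 3 vertices and tw(G) ≥ 2. Hence tw(G) = 2 exactly.

2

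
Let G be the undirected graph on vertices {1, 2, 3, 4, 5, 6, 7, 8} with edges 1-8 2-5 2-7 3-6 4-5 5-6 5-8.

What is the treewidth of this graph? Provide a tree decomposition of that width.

Every bag has size at most 2, so the width is 2 − 1 = 1 and tw(G) ≤ 1. Since G has at least one edge (e.g. 7–2), it is not an edgeless graph, so tw(G) ≥ 1. Combining the bounds, tw(G) = 1.

Treewidth 1.
One optimal decomposition is:
Bags: B1 = {2, 7}  B2 = {2, 5}  B3 = {5, 6}  B4 = {3, 6}  B5 = {4, 5}  B6 = {5, 8}  B7 = {1, 8}
Tree: B1–B2, B2–B3, B3–B4, B3–B5, B2–B6, B6–B7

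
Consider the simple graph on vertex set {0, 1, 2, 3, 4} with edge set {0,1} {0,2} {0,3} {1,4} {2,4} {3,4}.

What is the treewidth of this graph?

2

A width-2 tree decomposition is:
Bags: B1 = {0, 3, 4}  B2 = {0, 2, 4}  B3 = {0, 1, 4}
Tree: B1–B2, B2–B3
The largest bag has 3 vertices, giving width 2; this decomposition certifies tw(G) ≤ 2. The edges 3–0–2–4–3 form a cycle, so G is not a tree and its treewidth is at least 2. Therefore the treewidth is 2.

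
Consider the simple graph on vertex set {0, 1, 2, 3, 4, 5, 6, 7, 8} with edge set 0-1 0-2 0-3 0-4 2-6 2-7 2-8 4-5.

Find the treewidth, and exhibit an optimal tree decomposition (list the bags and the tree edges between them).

Treewidth 1.
One optimal decomposition is:
Bags: B1 = {0, 2}  B2 = {0, 4}  B3 = {0, 1}  B4 = {4, 5}  B5 = {2, 7}  B6 = {2, 8}  B7 = {0, 3}  B8 = {2, 6}
Tree: B1–B2, B1–B3, B2–B4, B1–B5, B5–B6, B2–B7, B6–B8

Each bag holds 2 vertices, so the decomposition has width 1, which upper-bounds the treewidth. Since G has at least one edge (e.g. 2–0), it is not an edgeless graph, so tw(G) ≥ 1. Combining the bounds, tw(G) = 1.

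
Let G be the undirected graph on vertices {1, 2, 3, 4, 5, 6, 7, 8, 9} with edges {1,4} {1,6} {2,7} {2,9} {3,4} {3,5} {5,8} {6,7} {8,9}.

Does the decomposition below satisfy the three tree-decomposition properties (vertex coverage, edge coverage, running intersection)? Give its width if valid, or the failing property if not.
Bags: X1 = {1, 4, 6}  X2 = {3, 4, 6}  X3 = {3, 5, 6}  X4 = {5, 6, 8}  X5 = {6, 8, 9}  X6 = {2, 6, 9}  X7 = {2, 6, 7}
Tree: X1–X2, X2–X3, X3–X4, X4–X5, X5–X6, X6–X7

Yes; width 2.

Checking the three conditions: (i) the bags cover all of {1, 2, 3, 4, 5, 6, 7, 8, 9}; (ii) for each edge, some bag contains both endpoints; (iii) the bags containing any fixed vertex form a subtree. All hold, so the decomposition is valid with width 3 − 1 = 2.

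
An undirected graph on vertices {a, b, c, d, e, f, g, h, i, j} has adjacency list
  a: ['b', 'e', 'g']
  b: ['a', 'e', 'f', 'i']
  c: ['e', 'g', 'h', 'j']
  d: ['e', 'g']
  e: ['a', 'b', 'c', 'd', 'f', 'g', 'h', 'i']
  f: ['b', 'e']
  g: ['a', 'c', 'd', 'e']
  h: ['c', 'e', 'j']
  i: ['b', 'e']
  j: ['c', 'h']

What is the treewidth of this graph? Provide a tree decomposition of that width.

Treewidth 2.
One optimal decomposition is:
Bags: B1 = {a, e, g}  B2 = {c, e, g}  B3 = {a, b, e}  B4 = {c, e, h}  B5 = {b, e, i}  B6 = {c, h, j}  B7 = {b, e, f}  B8 = {d, e, g}
Tree: B1–B2, B1–B3, B2–B4, B3–B5, B4–B6, B5–B7, B1–B8

Each bag holds 3 vertices, so the decomposition has width 2, which upper-bounds the treewidth. On the other hand G contains the 3-clique {c, h, j}. A clique must lie in a single bag of any decomposition, so no decomposition can have width below 2. Combining the bounds, tw(G) = 2.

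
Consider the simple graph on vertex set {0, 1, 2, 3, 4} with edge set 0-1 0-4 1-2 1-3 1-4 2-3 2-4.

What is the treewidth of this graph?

A width-2 tree decomposition is:
Bags: B1 = {1, 2, 4}  B2 = {0, 1, 4}  B3 = {1, 2, 3}
Tree: B1–B2, B1–B3
Each bag holds 3 vertices, so the decomposition has width 2, which upper-bounds the treewidth. Conversely, {0, 1, 4} is a clique of size 3, and the vertices of any clique must share a bag in every tree decomposition; so some bag has ≥ 3 vertices and tw(G) ≥ 2. Combining the bounds, tw(G) = 2.

2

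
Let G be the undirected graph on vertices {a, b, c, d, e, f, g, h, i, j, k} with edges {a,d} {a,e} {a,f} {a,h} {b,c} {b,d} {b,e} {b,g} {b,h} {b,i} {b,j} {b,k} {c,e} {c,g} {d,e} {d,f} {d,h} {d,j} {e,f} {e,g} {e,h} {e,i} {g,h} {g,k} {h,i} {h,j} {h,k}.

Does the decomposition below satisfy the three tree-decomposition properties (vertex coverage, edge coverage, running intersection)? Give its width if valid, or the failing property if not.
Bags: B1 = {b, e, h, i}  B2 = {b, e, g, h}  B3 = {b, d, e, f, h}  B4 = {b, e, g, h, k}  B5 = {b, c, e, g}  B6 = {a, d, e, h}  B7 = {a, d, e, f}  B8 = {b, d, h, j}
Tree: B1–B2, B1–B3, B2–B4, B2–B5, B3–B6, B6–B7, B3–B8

No — bags containing vertex f are not connected in the tree.

A tree decomposition must satisfy three properties: every vertex lies in some bag; for every edge, both endpoints lie together in some bag; and for every vertex, the bags containing it form a connected subtree. Here bags containing vertex f are not connected in the tree, so the decomposition is invalid.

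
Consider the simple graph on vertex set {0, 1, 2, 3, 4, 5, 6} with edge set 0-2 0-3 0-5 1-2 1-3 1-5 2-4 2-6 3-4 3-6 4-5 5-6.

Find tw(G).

A width-3 tree decomposition is:
Bags: B1 = {2, 3, 5, 6}  B2 = {2, 3, 4, 5}  B3 = {0, 2, 3, 5}  B4 = {1, 2, 3, 5}
Tree: B1–B2, B2–B3, B3–B4
The largest bag has 4 vertices, giving width 3; this decomposition certifies tw(G) ≤ 3. For the lower bound: the 4 vertex sets {5,6}, {2,4}, {3}, {0} are disjoint, each induces a connected subgraph, and every pair is joined by at least one edge of G. Contracting each set to a single vertex therefore yields K_{4} as a minor, and since treewidth is minor-monotone, tw(G) ≥ tw(K_{4}) = 3. Therefore the treewidth is 3.

3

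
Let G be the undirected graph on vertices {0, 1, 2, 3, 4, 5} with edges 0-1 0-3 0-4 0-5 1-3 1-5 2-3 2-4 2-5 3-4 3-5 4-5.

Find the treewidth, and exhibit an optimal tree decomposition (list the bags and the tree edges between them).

Each bag holds 4 vertices, so the decomposition has width 3, which upper-bounds the treewidth. Conversely, {0, 1, 3, 5} is a clique of size 4, and the vertices of any clique must share a bag in every tree decomposition; so some bag has ≥ 4 vertices and tw(G) ≥ 3. Hence tw(G) = 3 exactly.

Treewidth 3.
Bags: B1 = {2, 3, 4, 5}  B2 = {0, 3, 4, 5}  B3 = {0, 1, 3, 5}
Tree: B1–B2, B2–B3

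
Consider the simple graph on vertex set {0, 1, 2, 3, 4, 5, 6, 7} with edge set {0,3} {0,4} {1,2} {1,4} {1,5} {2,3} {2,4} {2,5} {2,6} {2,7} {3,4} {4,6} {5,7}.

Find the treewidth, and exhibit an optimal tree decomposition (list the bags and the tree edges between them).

Treewidth 2.
Bags: B1 = {1, 2, 5}  B2 = {1, 2, 4}  B3 = {2, 3, 4}  B4 = {2, 5, 7}  B5 = {2, 4, 6}  B6 = {0, 3, 4}
Tree: B1–B2, B2–B3, B1–B4, B2–B5, B3–B6

Each bag holds 3 vertices, so the decomposition has width 2, which upper-bounds the treewidth. Conversely, {0, 3, 4} is a clique of size 3, and the vertices of any clique must share a bag in every tree decomposition; so some bag has ≥ 3 vertices and tw(G) ≥ 2. Hence tw(G) = 2 exactly.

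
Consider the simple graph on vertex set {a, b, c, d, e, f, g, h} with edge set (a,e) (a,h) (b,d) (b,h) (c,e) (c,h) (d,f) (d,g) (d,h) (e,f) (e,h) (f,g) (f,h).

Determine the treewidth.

A width-2 tree decomposition is:
Bags: B1 = {a, e, h}  B2 = {c, e, h}  B3 = {e, f, h}  B4 = {d, f, h}  B5 = {b, d, h}  B6 = {d, f, g}
Tree: B1–B2, B2–B3, B3–B4, B4–B5, B4–B6
Each bag holds 3 vertices, so the decomposition has width 2, which upper-bounds the treewidth. For the lower bound, the 3 vertices {d, f, g} are pairwise adjacent, and any tree decomposition puts a clique entirely inside one bag — forcing width ≥ 2. Combining the bounds, tw(G) = 2.

2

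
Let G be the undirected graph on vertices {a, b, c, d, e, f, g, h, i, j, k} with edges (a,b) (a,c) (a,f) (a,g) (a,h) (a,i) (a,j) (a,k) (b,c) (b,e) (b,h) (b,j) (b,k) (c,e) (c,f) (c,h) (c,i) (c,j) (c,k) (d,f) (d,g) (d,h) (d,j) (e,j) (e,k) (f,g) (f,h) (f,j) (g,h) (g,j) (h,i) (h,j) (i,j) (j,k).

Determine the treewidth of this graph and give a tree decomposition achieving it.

The largest bag has 5 vertices, giving width 4; this decomposition certifies tw(G) ≤ 4. For the lower bound, the 5 vertices {b, c, e, j, k} are pairwise adjacent, and any tree decomposition puts a clique entirely inside one bag — forcing width ≥ 4. The upper and lower bounds meet at 4, so that is the treewidth.

Treewidth 4.
One optimal decomposition is:
Bags: B1 = {a, c, f, h, j}  B2 = {a, b, c, h, j}  B3 = {a, f, g, h, j}  B4 = {d, f, g, h, j}  B5 = {a, c, h, i, j}  B6 = {a, b, c, j, k}  B7 = {b, c, e, j, k}
Tree: B1–B2, B1–B3, B3–B4, B2–B5, B2–B6, B6–B7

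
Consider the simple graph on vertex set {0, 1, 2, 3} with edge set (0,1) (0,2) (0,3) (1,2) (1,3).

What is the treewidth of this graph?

2

A width-2 tree decomposition is:
Bags: B1 = {0, 1, 2}  B2 = {0, 1, 3}
Tree: B1–B2
The largest bag has 3 vertices, giving width 2; this decomposition certifies tw(G) ≤ 2. On the other hand G contains the 3-clique {0, 1, 2}. A clique must lie in a single bag of any decomposition, so no decomposition can have width below 2. Hence tw(G) = 2 exactly.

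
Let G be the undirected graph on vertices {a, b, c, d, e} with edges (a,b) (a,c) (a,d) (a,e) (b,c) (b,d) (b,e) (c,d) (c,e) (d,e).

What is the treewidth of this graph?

A width-4 tree decomposition is:
Bags: B1 = {a, b, c, d, e}
Tree: (single bag)
A single bag containing all 5 vertices is trivially a valid decomposition of width 4. For the lower bound, the 5 vertices {a, b, c, d, e} are pairwise adjacent, and any tree decomposition puts a clique entirely inside one bag — forcing width ≥ 4. Hence tw(G) = 4 exactly.

4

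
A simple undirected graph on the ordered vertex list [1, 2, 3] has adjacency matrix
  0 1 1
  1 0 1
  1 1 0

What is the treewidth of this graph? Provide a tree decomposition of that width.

Treewidth 2.
One optimal decomposition is:
Bags: B1 = {1, 2, 3}
Tree: (single bag)

With just one bag of size 3, the width is 3 − 1 = 2, so tw(G) ≤ 2. On the other hand G contains the 3-clique {1, 2, 3}. A clique must lie in a single bag of any decomposition, so no decomposition can have width below 2. Therefore the treewidth is 2.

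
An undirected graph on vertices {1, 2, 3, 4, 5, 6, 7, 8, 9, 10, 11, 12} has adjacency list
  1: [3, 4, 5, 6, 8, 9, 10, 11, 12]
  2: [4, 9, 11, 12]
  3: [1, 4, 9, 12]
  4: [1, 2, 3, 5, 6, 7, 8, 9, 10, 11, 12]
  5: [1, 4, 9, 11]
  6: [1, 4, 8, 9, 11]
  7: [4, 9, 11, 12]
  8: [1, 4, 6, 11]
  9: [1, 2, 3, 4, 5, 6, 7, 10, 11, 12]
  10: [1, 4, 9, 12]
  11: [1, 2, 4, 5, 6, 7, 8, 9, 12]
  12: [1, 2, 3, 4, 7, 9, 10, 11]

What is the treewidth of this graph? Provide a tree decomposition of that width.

Every bag has size at most 5, so the width is 5 − 1 = 4 and tw(G) ≤ 4. For the lower bound, the 5 vertices {1, 4, 6, 8, 11} are pairwise adjacent, and any tree decomposition puts a clique entirely inside one bag — forcing width ≥ 4. Therefore the treewidth is 4.

Treewidth 4.
Bags: B1 = {1, 4, 6, 9, 11}  B2 = {1, 4, 9, 11, 12}  B3 = {1, 4, 5, 9, 11}  B4 = {1, 4, 9, 10, 12}  B5 = {4, 7, 9, 11, 12}  B6 = {2, 4, 9, 11, 12}  B7 = {1, 4, 6, 8, 11}  B8 = {1, 3, 4, 9, 12}
Tree: B1–B2, B1–B3, B2–B4, B2–B5, B2–B6, B1–B7, B4–B8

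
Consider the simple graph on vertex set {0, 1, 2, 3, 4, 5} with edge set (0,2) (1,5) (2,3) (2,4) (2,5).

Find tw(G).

A width-1 tree decomposition is:
Bags: B1 = {2, 5}  B2 = {2, 3}  B3 = {1, 5}  B4 = {0, 2}  B5 = {2, 4}
Tree: B1–B2, B1–B3, B2–B4, B2–B5
Each bag holds 2 vertices, so the decomposition has width 1, which upper-bounds the treewidth. Since G has at least one edge (e.g. 2–5), it is not an edgeless graph, so tw(G) ≥ 1. The upper and lower bounds meet at 1, so that is the treewidth.

1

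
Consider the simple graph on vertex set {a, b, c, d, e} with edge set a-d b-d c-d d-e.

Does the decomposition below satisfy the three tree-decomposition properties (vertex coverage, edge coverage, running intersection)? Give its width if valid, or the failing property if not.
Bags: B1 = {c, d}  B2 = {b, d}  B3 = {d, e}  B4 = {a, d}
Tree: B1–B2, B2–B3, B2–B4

Yes; width 1.

Checking the three conditions: (i) the bags cover all of {a, b, c, d, e}; (ii) for each edge, some bag contains both endpoints; (iii) the bags containing any fixed vertex form a subtree. All hold, so the decomposition is valid with width 2 − 1 = 1.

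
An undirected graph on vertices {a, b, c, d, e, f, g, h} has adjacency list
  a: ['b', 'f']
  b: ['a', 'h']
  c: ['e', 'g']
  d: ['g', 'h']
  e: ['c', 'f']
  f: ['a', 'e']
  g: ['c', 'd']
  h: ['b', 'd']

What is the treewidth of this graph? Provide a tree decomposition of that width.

Every bag has size at most 3, so the width is 3 − 1 = 2 and tw(G) ≤ 2. Since h–b–a–f–e–c–g–d–h is a cycle in G, G is not acyclic. Forests are exactly the graphs of treewidth ≤ 1, so tw(G) ≥ 2. Combining the bounds, tw(G) = 2.

Treewidth 2.
One such decomposition:
Bags: B1 = {a, b, h}  B2 = {a, f, h}  B3 = {e, f, h}  B4 = {c, e, h}  B5 = {c, g, h}  B6 = {d, g, h}
Tree: B1–B2, B2–B3, B3–B4, B4–B5, B5–B6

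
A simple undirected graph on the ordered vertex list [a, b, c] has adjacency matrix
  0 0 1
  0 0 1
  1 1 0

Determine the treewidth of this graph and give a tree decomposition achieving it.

The largest bag has 2 vertices, giving width 1; this decomposition certifies tw(G) ≤ 1. Since G has at least one edge (e.g. b–c), it is not an edgeless graph, so tw(G) ≥ 1. Combining the bounds, tw(G) = 1.

Treewidth 1.
Bags: B1 = {b, c}  B2 = {a, c}
Tree: B1–B2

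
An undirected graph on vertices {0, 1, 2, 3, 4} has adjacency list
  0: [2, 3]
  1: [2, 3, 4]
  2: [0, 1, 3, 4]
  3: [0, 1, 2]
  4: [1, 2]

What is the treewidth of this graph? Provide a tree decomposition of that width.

The largest bag has 3 vertices, giving width 2; this decomposition certifies tw(G) ≤ 2. For the lower bound, the 3 vertices {0, 2, 3} are pairwise adjacent, and any tree decomposition puts a clique entirely inside one bag — forcing width ≥ 2. The upper and lower bounds meet at 2, so that is the treewidth.

Treewidth 2.
Bags: B1 = {1, 2, 3}  B2 = {0, 2, 3}  B3 = {1, 2, 4}
Tree: B1–B2, B1–B3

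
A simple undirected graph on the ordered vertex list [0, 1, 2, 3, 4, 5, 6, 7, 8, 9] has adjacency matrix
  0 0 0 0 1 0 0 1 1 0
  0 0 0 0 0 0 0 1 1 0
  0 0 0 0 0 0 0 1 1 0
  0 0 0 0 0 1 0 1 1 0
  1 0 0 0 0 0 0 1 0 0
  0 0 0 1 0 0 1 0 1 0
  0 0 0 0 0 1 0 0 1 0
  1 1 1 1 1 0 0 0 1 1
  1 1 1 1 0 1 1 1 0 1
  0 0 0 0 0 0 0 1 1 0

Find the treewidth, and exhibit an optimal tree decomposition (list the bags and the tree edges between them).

Every bag has size at most 3, so the width is 3 − 1 = 2 and tw(G) ≤ 2. On the other hand G contains the 3-clique {3, 5, 8}. A clique must lie in a single bag of any decomposition, so no decomposition can have width below 2. Combining the bounds, tw(G) = 2.

Treewidth 2.
One optimal decomposition is:
Bags: B1 = {3, 5, 8}  B2 = {3, 7, 8}  B3 = {5, 6, 8}  B4 = {0, 7, 8}  B5 = {2, 7, 8}  B6 = {1, 7, 8}  B7 = {0, 4, 7}  B8 = {7, 8, 9}
Tree: B1–B2, B1–B3, B2–B4, B4–B5, B5–B6, B4–B7, B4–B8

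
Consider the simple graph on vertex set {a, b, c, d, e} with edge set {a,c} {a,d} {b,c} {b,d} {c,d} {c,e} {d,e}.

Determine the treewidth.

2

A width-2 tree decomposition is:
Bags: B1 = {b, c, d}  B2 = {c, d, e}  B3 = {a, c, d}
Tree: B1–B2, B1–B3
Every bag has size at most 3, so the width is 3 − 1 = 2 and tw(G) ≤ 2. For the lower bound, the 3 vertices {c, d, e} are pairwise adjacent, and any tree decomposition puts a clique entirely inside one bag — forcing width ≥ 2. Therefore the treewidth is 2.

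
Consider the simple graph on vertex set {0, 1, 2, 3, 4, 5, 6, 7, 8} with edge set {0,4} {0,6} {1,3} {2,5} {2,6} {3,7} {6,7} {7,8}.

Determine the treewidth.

1

A width-1 tree decomposition is:
Bags: B1 = {0, 6}  B2 = {2, 6}  B3 = {6, 7}  B4 = {0, 4}  B5 = {3, 7}  B6 = {1, 3}  B7 = {7, 8}  B8 = {2, 5}
Tree: B1–B2, B1–B3, B1–B4, B3–B5, B5–B6, B3–B7, B2–B8
Every bag has size at most 2, so the width is 2 − 1 = 1 and tw(G) ≤ 1. Since G has at least one edge (e.g. 0–6), it is not an edgeless graph, so tw(G) ≥ 1. Combining the bounds, tw(G) = 1.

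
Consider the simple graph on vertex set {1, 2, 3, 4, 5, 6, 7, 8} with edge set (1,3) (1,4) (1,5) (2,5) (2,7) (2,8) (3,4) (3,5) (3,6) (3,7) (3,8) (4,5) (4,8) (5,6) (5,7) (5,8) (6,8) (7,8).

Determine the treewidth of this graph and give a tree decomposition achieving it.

Treewidth 3.
One optimal decomposition is:
Bags: B1 = {3, 4, 5, 8}  B2 = {3, 5, 7, 8}  B3 = {1, 3, 4, 5}  B4 = {3, 5, 6, 8}  B5 = {2, 5, 7, 8}
Tree: B1–B2, B1–B3, B2–B4, B2–B5

Every bag has size at most 4, so the width is 4 − 1 = 3 and tw(G) ≤ 3. Conversely, {2, 5, 7, 8} is a clique of size 4, and the vertices of any clique must share a bag in every tree decomposition; so some bag has ≥ 4 vertices and tw(G) ≥ 3. The upper and lower bounds meet at 3, so that is the treewidth.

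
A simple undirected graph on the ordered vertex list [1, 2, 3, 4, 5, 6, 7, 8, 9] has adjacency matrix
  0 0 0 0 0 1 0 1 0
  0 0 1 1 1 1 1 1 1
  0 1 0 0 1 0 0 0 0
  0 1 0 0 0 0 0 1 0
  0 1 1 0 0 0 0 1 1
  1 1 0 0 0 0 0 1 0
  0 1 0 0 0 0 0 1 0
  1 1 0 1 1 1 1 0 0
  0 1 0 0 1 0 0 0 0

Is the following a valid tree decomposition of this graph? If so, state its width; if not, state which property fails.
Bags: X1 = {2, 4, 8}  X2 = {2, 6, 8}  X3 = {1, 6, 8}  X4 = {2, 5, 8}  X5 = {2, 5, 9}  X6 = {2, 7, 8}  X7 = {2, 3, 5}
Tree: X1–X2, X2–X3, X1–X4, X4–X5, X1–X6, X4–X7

Yes; width 2.

Checking the three conditions: (i) the bags cover all of {1, 2, 3, 4, 5, 6, 7, 8, 9}; (ii) for each edge, some bag contains both endpoints; (iii) the bags containing any fixed vertex form a subtree. All hold, so the decomposition is valid with width 3 − 1 = 2.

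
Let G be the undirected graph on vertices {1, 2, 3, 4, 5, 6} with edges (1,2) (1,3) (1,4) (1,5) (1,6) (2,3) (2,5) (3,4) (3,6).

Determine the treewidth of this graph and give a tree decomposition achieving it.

The largest bag has 3 vertices, giving width 2; this decomposition certifies tw(G) ≤ 2. Conversely, {1, 2, 3} is a clique of size 3, and the vertices of any clique must share a bag in every tree decomposition; so some bag has ≥ 3 vertices and tw(G) ≥ 2. Hence tw(G) = 2 exactly.

Treewidth 2.
One optimal decomposition is:
Bags: B1 = {1, 2, 3}  B2 = {1, 3, 6}  B3 = {1, 3, 4}  B4 = {1, 2, 5}
Tree: B1–B2, B2–B3, B1–B4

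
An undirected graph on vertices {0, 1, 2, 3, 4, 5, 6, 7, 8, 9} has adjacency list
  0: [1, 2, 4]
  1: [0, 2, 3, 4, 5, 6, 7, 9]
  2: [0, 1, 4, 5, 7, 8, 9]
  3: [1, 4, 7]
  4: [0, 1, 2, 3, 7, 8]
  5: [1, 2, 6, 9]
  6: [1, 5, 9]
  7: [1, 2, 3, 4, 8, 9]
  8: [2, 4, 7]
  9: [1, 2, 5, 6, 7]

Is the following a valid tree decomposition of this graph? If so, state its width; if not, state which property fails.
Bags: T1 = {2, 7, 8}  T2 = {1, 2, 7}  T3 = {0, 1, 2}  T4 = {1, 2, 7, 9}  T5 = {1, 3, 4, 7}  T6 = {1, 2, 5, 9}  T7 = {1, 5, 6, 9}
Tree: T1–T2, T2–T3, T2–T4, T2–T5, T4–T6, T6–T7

No — edge (4,8) lies in no bag.

A tree decomposition must satisfy three properties: every vertex lies in some bag; for every edge, both endpoints lie together in some bag; and for every vertex, the bags containing it form a connected subtree. Here edge (4,8) lies in no bag, so the decomposition is invalid.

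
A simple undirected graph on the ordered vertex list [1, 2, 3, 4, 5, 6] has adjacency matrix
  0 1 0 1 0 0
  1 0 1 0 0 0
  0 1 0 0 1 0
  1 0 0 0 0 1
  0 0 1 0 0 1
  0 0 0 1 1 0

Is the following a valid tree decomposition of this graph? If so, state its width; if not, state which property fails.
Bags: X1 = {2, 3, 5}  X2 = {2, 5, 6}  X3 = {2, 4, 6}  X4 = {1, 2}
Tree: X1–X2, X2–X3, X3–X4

No — edge (4,1) lies in no bag.

A tree decomposition must satisfy three properties: every vertex lies in some bag; for every edge, both endpoints lie together in some bag; and for every vertex, the bags containing it form a connected subtree. Here edge (4,1) lies in no bag, so the decomposition is invalid.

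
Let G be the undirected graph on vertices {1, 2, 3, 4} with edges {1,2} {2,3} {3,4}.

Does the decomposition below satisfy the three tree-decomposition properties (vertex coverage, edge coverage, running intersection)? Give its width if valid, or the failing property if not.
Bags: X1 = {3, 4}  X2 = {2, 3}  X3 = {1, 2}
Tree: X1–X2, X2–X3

Vertex coverage: the bags together contain {1, 2, 3, 4}, the full vertex set. Edge coverage: each edge of G has both endpoints in at least one bag. Running intersection: for every vertex, the bags containing it form a connected subtree. All three properties hold, so this is a valid tree decomposition of width max|bag| − 1 = 1, and hence tw(G) ≤ 1.

Yes; width 1.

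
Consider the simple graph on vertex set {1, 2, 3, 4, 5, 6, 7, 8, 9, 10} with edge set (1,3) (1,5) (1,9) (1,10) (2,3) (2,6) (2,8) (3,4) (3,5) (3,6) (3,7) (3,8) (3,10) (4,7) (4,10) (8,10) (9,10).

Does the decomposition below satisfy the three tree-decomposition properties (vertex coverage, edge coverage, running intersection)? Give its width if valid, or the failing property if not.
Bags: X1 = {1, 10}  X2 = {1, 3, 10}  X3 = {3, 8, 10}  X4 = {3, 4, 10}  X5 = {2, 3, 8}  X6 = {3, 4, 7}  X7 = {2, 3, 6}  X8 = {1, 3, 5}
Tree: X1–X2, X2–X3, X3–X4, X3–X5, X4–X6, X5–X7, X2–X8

A tree decomposition must satisfy three properties: every vertex lies in some bag; for every edge, both endpoints lie together in some bag; and for every vertex, the bags containing it form a connected subtree. Here vertex 9 appears in no bag, so the decomposition is invalid.

No — vertex 9 appears in no bag.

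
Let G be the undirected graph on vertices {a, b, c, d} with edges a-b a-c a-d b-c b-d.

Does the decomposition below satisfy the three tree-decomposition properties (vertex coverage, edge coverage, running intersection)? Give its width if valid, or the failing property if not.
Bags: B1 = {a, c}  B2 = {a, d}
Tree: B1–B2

No — vertex b appears in no bag.

A tree decomposition must satisfy three properties: every vertex lies in some bag; for every edge, both endpoints lie together in some bag; and for every vertex, the bags containing it form a connected subtree. Here vertex b appears in no bag, so the decomposition is invalid.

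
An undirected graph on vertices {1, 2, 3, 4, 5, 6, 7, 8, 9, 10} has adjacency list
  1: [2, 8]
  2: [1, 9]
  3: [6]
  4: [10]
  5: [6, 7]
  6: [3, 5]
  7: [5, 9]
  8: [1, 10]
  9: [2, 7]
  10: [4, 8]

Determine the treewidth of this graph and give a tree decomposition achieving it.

Treewidth 1.
One such decomposition:
Bags: B1 = {4, 10}  B2 = {8, 10}  B3 = {1, 8}  B4 = {1, 2}  B5 = {2, 9}  B6 = {7, 9}  B7 = {5, 7}  B8 = {5, 6}  B9 = {3, 6}
Tree: B1–B2, B2–B3, B3–B4, B4–B5, B5–B6, B6–B7, B7–B8, B8–B9

The largest bag has 2 vertices, giving width 1; this decomposition certifies tw(G) ≤ 1. Since G has at least one edge (e.g. 4–10), it is not an edgeless graph, so tw(G) ≥ 1. Therefore the treewidth is 1.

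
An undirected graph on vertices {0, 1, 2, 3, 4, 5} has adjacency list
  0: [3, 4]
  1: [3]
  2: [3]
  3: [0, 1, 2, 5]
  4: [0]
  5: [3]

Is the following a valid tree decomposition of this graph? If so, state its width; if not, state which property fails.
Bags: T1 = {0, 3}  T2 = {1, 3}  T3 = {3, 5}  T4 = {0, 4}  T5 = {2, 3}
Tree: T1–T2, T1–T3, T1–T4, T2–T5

Every vertex of G appears in some bag (union = {0, 1, 2, 3, 4, 5}); every edge is covered by a bag; and for each vertex v the set of bags containing v is connected in the bag tree. The decomposition is therefore valid. The largest bag has 2 vertices, so the width is 1.

Yes; width 1.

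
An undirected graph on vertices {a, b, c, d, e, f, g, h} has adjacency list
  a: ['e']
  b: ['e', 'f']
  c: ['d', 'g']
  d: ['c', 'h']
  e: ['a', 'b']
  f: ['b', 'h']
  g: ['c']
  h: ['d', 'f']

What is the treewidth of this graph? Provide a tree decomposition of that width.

The largest bag has 2 vertices, giving width 1; this decomposition certifies tw(G) ≤ 1. Since G has at least one edge (e.g. a–e), it is not an edgeless graph, so tw(G) ≥ 1. Hence tw(G) = 1 exactly.

Treewidth 1.
One optimal decomposition is:
Bags: B1 = {a, e}  B2 = {b, e}  B3 = {b, f}  B4 = {f, h}  B5 = {d, h}  B6 = {c, d}  B7 = {c, g}
Tree: B1–B2, B2–B3, B3–B4, B4–B5, B5–B6, B6–B7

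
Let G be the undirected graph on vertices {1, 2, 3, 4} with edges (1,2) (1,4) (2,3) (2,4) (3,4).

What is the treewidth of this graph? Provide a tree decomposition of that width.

Each bag holds 3 vertices, so the decomposition has width 2, which upper-bounds the treewidth. Conversely, {1, 2, 4} is a clique of size 3, and the vertices of any clique must share a bag in every tree decomposition; so some bag has ≥ 3 vertices and tw(G) ≥ 2. Therefore the treewidth is 2.

Treewidth 2.
One optimal decomposition is:
Bags: B1 = {2, 3, 4}  B2 = {1, 2, 4}
Tree: B1–B2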